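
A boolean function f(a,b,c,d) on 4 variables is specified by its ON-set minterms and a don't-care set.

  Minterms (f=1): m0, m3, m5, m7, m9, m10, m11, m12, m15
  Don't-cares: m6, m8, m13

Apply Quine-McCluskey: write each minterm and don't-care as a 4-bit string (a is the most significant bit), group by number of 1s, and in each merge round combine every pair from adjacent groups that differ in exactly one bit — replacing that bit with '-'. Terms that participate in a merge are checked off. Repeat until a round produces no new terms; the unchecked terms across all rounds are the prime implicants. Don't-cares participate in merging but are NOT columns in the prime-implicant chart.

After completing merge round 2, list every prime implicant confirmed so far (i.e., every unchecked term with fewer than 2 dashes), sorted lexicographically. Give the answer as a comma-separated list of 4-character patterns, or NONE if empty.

-000, 011-

Round 0: 0000✓ 0011✓ 0101✓ 0110✓ 0111✓ 1000✓ 1001✓ 1010✓ 1011✓ 1100✓ 1101✓ 1111✓
Round 1: -000 -011✓ -101✓ -111✓ 0-11✓ 01-1✓ 011- 1-00✓ 1-01✓ 1-11✓ 10-0✓ 10-1✓ 100-✓ 101-✓ 11-1✓ 110-✓
Round 2: --11 -1-1 1--1 1-0- 10--
PIs = {--11, -000, -1-1, 011-, 1--1, 1-0-, 10--}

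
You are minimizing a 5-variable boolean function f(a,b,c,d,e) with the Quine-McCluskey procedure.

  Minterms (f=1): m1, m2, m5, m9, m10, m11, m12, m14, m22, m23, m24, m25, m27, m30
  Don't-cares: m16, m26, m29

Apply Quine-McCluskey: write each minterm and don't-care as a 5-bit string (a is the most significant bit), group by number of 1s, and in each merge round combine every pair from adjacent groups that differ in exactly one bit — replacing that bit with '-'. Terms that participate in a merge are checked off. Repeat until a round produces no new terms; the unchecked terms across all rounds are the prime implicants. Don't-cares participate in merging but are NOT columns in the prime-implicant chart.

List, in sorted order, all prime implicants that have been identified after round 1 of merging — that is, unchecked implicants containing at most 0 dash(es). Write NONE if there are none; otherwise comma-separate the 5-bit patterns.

NONE

[col 0] 00001*, 00010*, 00101*, 01001*, 01010*, 01011*, 01100*, 01110*, 10000*, 10110*, 10111*, 11000*, 11001*, 11010*, 11011*, 11101*, 11110*
[col 1] -1001*, -1010*, -1011*, -1110*, 0-001, 0-010, 00-01, 01-10*, 010-1*, 0101-*, 011-0, 1-000, 1-110, 1011-, 11-01, 11-10*, 110-0*, 110-1*, 1100-*, 1101-*
[col 2] -1-10, -10-1, -101-, 110--
Prime implicants: -1-10, -10-1, -101-, 0-001, 0-010, 00-01, 011-0, 1-000, 1-110, 1011-, 11-01, 110--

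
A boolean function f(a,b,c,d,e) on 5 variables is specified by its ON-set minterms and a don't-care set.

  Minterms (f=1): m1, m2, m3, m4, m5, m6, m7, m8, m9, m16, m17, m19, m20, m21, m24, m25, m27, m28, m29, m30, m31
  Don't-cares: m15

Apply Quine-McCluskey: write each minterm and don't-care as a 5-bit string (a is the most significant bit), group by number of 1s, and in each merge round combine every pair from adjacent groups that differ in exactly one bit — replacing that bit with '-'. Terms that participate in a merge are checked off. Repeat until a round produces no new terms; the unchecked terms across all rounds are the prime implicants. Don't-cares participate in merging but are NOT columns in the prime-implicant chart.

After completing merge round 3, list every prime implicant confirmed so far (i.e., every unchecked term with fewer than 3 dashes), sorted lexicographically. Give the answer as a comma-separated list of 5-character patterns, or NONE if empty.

--001, -0-01, -00-1, -010-, -100-, -1111, 0-111, 00--1, 00-1-, 001--, 1-0-1, 11--1, 111--

[col 0] 00001*, 00010*, 00011*, 00100*, 00101*, 00110*, 00111*, 01000*, 01001*, 01111*, 10000*, 10001*, 10011*, 10100*, 10101*, 11000*, 11001*, 11011*, 11100*, 11101*, 11110*, 11111*
[col 1] -0001*, -0011*, -0100*, -0101*, -1000*, -1001*, -1111, 0-001*, 0-111, 00-01*, 00-10*, 00-11*, 000-1*, 0001-*, 001-0*, 001-1*, 0010-*, 0011-*, 0100-*, 1-000*, 1-001*, 1-011*, 1-100*, 1-101*, 10-00*, 10-01*, 100-1*, 1000-*, 1010-*, 11-00*, 11-01*, 11-11*, 110-1*, 1100-*, 111-0*, 111-1*, 1110-*, 1111-*
[col 2] --001, -0-01, -00-1, -010-, -100-, 00--1, 00-1-, 001--, 1--00*, 1--01*, 1-0-1, 1-00-*, 1-10-*, 10-0-*, 11--1, 11-0-*, 111--
[col 3] 1--0-
Prime implicants: --001, -0-01, -00-1, -010-, -100-, -1111, 0-111, 00--1, 00-1-, 001--, 1--0-, 1-0-1, 11--1, 111--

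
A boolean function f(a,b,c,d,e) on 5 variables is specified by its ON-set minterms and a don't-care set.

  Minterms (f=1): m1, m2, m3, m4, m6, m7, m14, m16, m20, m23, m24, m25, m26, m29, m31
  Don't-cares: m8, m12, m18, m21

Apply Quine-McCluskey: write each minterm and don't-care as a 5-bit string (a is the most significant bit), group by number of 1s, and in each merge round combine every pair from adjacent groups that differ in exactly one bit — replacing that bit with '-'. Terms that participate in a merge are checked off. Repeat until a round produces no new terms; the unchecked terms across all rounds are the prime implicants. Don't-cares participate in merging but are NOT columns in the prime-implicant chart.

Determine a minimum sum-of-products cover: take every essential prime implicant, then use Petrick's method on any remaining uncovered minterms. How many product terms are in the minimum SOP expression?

7

size-2^0 implicants → 00001(✓)  00010(✓)  00011(✓)  00100(✓)  00110(✓)  00111(✓)  01000(✓)  01100(✓)  01110(✓)  10000(✓)  10010(✓)  10100(✓)  10101(✓)  10111(✓)  11000(✓)  11001(✓)  11010(✓)  11101(✓)  11111(✓)
size-2^1 implicants → -0010  -0100  -0111  -1000  0-100(✓)  0-110(✓)  00-10(✓)  00-11(✓)  000-1  0001-(✓)  001-0(✓)  0011-(✓)  01-00  011-0(✓)  1-000(✓)  1-010(✓)  1-101(✓)  1-111(✓)  10-00  100-0(✓)  101-1(✓)  1010-  11-01  110-0(✓)  1100-  111-1(✓)
size-2^2 implicants → 0-1-0  00-1-  1-0-0  1-1-1
Unchecked terms (primes): -0010, -0100, -0111, -1000, 0-1-0, 00-1-, 000-1, 01-00, 1-0-0, 1-1-1, 10-00, 1010-, 11-01, 1100-
Minterm coverage:
  m1 ⊆ 000-1 [E]
  m2 ⊆ -0010,00-1-
  m3 ⊆ 00-1-,000-1
  m4 ⊆ -0100,0-1-0
  m6 ⊆ 0-1-0,00-1-
  m7 ⊆ -0111,00-1-
  m14 ⊆ 0-1-0 [E]
  m16 ⊆ 1-0-0,10-00
  m20 ⊆ -0100,10-00,1010-
  m23 ⊆ -0111,1-1-1
  m24 ⊆ -1000,1-0-0,1100-
  m25 ⊆ 11-01,1100-
  m26 ⊆ 1-0-0 [E]
  m29 ⊆ 1-1-1,11-01
  m31 ⊆ 1-1-1 [E]
E = {0-1-0, 000-1, 1-0-0, 1-1-1}
Petrick residual → -0100, 00-1-, 11-01
Cover = b'cd'e' + a'ce' + a'b'd + a'b'c'e + ac'e' + ace + abd'e  |cover|=7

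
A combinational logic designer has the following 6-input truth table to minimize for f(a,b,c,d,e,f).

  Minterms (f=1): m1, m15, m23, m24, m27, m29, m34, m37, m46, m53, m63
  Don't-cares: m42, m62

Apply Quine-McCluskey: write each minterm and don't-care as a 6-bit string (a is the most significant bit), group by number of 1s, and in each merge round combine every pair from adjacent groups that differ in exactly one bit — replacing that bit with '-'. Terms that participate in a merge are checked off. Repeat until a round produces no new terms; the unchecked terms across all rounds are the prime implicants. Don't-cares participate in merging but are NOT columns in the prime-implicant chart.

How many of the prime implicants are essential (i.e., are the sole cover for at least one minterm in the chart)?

Round 0: 000001 001111 010111 011000 011011 011101 100010✓ 100101✓ 101010✓ 101110✓ 110101✓ 111110✓ 111111✓
Round 1: 1-0101 1-1110 10-010 101-10 11111-
PIs = {000001, 001111, 010111, 011000, 011011, 011101, 1-0101, 1-1110, 10-010, 101-10, 11111-}
Coverage chart:
  m1: 000001 ←essential
  m15: 001111 ←essential
  m23: 010111 ←essential
  m24: 011000 ←essential
  m27: 011011 ←essential
  m29: 011101 ←essential
  m34: 10-010 ←essential
  m37: 1-0101 ←essential
  m46: 1-1110,101-10
  m53: 1-0101 ←essential
  m63: 11111- ←essential
Essential: 000001, 001111, 010111, 011000, 011011, 011101, 1-0101, 10-010, 11111-

9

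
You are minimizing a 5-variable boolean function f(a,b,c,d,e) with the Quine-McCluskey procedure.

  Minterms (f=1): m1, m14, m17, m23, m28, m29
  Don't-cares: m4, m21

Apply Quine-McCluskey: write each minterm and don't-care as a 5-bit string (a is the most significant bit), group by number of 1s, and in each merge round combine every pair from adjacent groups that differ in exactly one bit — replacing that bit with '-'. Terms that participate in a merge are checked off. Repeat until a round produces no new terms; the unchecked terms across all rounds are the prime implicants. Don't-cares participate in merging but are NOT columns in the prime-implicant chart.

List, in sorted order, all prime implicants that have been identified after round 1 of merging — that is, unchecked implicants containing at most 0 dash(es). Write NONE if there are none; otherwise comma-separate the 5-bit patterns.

00100, 01110

size-2^0 implicants → 00001(✓)  00100  01110  10001(✓)  10101(✓)  10111(✓)  11100(✓)  11101(✓)
size-2^1 implicants → -0001  1-101  10-01  101-1  1110-
Unchecked terms (primes): -0001, 00100, 01110, 1-101, 10-01, 101-1, 1110-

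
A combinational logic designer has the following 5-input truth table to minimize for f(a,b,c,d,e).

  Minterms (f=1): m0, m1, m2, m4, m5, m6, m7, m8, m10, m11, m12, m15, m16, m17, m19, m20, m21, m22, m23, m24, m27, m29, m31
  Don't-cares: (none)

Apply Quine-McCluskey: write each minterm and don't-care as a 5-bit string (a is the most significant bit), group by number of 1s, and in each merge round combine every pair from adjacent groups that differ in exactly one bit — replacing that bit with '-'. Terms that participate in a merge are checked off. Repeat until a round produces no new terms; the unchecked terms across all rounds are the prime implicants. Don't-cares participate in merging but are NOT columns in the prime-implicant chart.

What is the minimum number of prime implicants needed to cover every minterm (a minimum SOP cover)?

8

size-2^0 implicants → 00000(✓)  00001(✓)  00010(✓)  00100(✓)  00101(✓)  00110(✓)  00111(✓)  01000(✓)  01010(✓)  01011(✓)  01100(✓)  01111(✓)  10000(✓)  10001(✓)  10011(✓)  10100(✓)  10101(✓)  10110(✓)  10111(✓)  11000(✓)  11011(✓)  11101(✓)  11111(✓)
size-2^1 implicants → -0000(✓)  -0001(✓)  -0100(✓)  -0101(✓)  -0110(✓)  -0111(✓)  -1000(✓)  -1011(✓)  -1111(✓)  0-000(✓)  0-010(✓)  0-100(✓)  0-111(✓)  00-00(✓)  00-01(✓)  00-10(✓)  000-0(✓)  0000-(✓)  001-0(✓)  001-1(✓)  0010-(✓)  0011-(✓)  01-00(✓)  01-11(✓)  010-0(✓)  0101-  1-000(✓)  1-011(✓)  1-101(✓)  1-111(✓)  10-00(✓)  10-01(✓)  10-11(✓)  100-1(✓)  1000-(✓)  101-0(✓)  101-1(✓)  1010-(✓)  1011-(✓)  11-11(✓)  111-1(✓)
size-2^2 implicants → --000  --111  -0-00(✓)  -0-01(✓)  -000-(✓)  -01-0(✓)  -01-1(✓)  -010-(✓)  -011-(✓)  -1-11  0--00  0-0-0  00--0  00-0-(✓)  001--(✓)  1--11  1-1-1  10--1  10-0-(✓)  101--(✓)
size-2^3 implicants → -0-0-  -01--
Unchecked terms (primes): --000, --111, -0-0-, -01--, -1-11, 0--00, 0-0-0, 00--0, 0101-, 1--11, 1-1-1, 10--1
Minterm coverage:
  m0 ⊆ --000,-0-0-,0--00,0-0-0,00--0
  m1 ⊆ -0-0- [E]
  m2 ⊆ 0-0-0,00--0
  m4 ⊆ -0-0-,-01--,0--00,00--0
  m5 ⊆ -0-0-,-01--
  m6 ⊆ -01--,00--0
  m7 ⊆ --111,-01--
  m8 ⊆ --000,0--00,0-0-0
  m10 ⊆ 0-0-0,0101-
  m11 ⊆ -1-11,0101-
  m12 ⊆ 0--00 [E]
  m15 ⊆ --111,-1-11
  m16 ⊆ --000,-0-0-
  m17 ⊆ -0-0-,10--1
  m19 ⊆ 1--11,10--1
  m20 ⊆ -0-0-,-01--
  m21 ⊆ -0-0-,-01--,1-1-1,10--1
  m22 ⊆ -01-- [E]
  m23 ⊆ --111,-01--,1--11,1-1-1,10--1
  m24 ⊆ --000 [E]
  m27 ⊆ -1-11,1--11
  m29 ⊆ 1-1-1 [E]
  m31 ⊆ --111,-1-11,1--11,1-1-1
E = {--000, -0-0-, -01--, 0--00, 1-1-1}
Petrick residual → -1-11, 0-0-0, 1--11
Cover = c'd'e' + b'd' + b'c + bde + a'd'e' + a'c'e' + ade + ace  |cover|=8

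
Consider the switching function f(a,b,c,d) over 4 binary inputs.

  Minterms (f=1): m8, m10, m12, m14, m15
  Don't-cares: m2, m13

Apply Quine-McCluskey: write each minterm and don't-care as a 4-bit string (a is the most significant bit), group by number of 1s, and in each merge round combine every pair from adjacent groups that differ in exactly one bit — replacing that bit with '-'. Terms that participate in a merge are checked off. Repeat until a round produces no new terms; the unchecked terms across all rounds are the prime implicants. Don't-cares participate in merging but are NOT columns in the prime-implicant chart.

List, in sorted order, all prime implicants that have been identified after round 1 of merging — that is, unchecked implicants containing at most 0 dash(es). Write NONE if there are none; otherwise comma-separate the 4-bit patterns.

NONE

Round 0: 0010✓ 1000✓ 1010✓ 1100✓ 1101✓ 1110✓ 1111✓
Round 1: -010 1-00✓ 1-10✓ 10-0✓ 11-0✓ 11-1✓ 110-✓ 111-✓
Round 2: 1--0 11--
PIs = {-010, 1--0, 11--}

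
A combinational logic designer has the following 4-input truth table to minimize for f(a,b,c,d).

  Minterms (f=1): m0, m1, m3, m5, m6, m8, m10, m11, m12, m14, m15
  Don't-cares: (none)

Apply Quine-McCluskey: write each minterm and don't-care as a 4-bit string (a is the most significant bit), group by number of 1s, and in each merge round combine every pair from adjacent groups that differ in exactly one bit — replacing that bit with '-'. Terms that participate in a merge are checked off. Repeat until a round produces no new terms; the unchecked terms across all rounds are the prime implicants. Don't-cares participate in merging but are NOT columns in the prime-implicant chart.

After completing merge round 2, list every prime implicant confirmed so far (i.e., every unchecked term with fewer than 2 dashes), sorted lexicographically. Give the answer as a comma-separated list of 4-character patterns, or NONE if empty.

-000, -011, -110, 0-01, 00-1, 000-

size-2^0 implicants → 0000(✓)  0001(✓)  0011(✓)  0101(✓)  0110(✓)  1000(✓)  1010(✓)  1011(✓)  1100(✓)  1110(✓)  1111(✓)
size-2^1 implicants → -000  -011  -110  0-01  00-1  000-  1-00(✓)  1-10(✓)  1-11(✓)  10-0(✓)  101-(✓)  11-0(✓)  111-(✓)
size-2^2 implicants → 1--0  1-1-
Unchecked terms (primes): -000, -011, -110, 0-01, 00-1, 000-, 1--0, 1-1-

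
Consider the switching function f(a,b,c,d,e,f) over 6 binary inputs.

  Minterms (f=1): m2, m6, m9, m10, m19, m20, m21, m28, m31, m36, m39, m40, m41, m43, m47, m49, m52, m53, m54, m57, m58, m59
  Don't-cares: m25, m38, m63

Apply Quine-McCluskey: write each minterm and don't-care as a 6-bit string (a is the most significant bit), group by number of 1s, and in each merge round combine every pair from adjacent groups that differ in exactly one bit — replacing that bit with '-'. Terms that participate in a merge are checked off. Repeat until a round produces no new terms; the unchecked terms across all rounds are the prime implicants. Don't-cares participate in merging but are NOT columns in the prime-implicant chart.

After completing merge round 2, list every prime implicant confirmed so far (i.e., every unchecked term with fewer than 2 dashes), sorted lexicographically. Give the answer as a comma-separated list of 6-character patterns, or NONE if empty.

[col 0] 000010*, 000110*, 001001*, 001010*, 010011, 010100*, 010101*, 011001*, 011100*, 011111*, 100100*, 100110*, 100111*, 101000*, 101001*, 101011*, 101111*, 110001*, 110100*, 110101*, 110110*, 111001*, 111010*, 111011*, 111111*
[col 1] -00110, -01001*, -10100*, -10101*, -11001*, -11111, 0-1001*, 00-010, 000-10, 01-100, 01010-*, 1-0100*, 1-0110*, 1-1001*, 1-1011*, 1-1111*, 10-111, 1001-0*, 10011-, 101-11*, 1010-1*, 10100-, 11-001, 110-01, 1101-0*, 11010-*, 111-11*, 1110-1*, 11101-
[col 2] --1001, -1010-, 1-01-0, 1-1-11, 1-10-1
Prime implicants: --1001, -00110, -1010-, -11111, 00-010, 000-10, 01-100, 010011, 1-01-0, 1-1-11, 1-10-1, 10-111, 10011-, 10100-, 11-001, 110-01, 11101-

-00110, -11111, 00-010, 000-10, 01-100, 010011, 10-111, 10011-, 10100-, 11-001, 110-01, 11101-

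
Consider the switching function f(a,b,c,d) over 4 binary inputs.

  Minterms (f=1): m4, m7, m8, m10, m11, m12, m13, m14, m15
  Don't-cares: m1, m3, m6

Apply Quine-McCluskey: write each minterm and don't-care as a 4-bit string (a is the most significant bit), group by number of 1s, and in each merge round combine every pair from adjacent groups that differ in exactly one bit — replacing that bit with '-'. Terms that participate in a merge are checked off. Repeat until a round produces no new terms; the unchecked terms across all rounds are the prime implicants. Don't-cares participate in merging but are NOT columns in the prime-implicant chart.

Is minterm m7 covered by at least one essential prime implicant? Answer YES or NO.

NO

size-2^0 implicants → 0001(✓)  0011(✓)  0100(✓)  0110(✓)  0111(✓)  1000(✓)  1010(✓)  1011(✓)  1100(✓)  1101(✓)  1110(✓)  1111(✓)
size-2^1 implicants → -011(✓)  -100(✓)  -110(✓)  -111(✓)  0-11(✓)  00-1  01-0(✓)  011-(✓)  1-00(✓)  1-10(✓)  1-11(✓)  10-0(✓)  101-(✓)  11-0(✓)  11-1(✓)  110-(✓)  111-(✓)
size-2^2 implicants → --11  -1-0  -11-  1--0  1-1-  11--
Unchecked terms (primes): --11, -1-0, -11-, 00-1, 1--0, 1-1-, 11--
Minterm coverage:
  m4 ⊆ -1-0 [E]
  m7 ⊆ --11,-11-
  m8 ⊆ 1--0 [E]
  m10 ⊆ 1--0,1-1-
  m11 ⊆ --11,1-1-
  m12 ⊆ -1-0,1--0,11--
  m13 ⊆ 11-- [E]
  m14 ⊆ -1-0,-11-,1--0,1-1-,11--
  m15 ⊆ --11,-11-,1-1-,11--
E = {-1-0, 1--0, 11--}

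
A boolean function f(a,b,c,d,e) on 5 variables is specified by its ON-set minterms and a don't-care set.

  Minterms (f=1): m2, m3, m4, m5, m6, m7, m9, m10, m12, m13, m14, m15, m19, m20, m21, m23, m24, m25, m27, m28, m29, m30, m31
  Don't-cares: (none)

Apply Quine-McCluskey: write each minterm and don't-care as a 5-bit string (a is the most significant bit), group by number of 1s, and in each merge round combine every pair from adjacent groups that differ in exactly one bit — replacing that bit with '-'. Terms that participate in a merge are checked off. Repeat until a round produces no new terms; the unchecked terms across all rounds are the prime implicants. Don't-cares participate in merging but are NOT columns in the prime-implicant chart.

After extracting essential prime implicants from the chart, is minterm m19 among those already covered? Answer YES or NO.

NO

Round 0: 00010✓ 00011✓ 00100✓ 00101✓ 00110✓ 00111✓ 01001✓ 01010✓ 01100✓ 01101✓ 01110✓ 01111✓ 10011✓ 10100✓ 10101✓ 10111✓ 11000✓ 11001✓ 11011✓ 11100✓ 11101✓ 11110✓ 11111✓
Round 1: -0011✓ -0100✓ -0101✓ -0111✓ -1001✓ -1100✓ -1101✓ -1110✓ -1111✓ 0-010✓ 0-100✓ 0-101✓ 0-110✓ 0-111✓ 00-10✓ 00-11✓ 0001-✓ 001-0✓ 001-1✓ 0010-✓ 0011-✓ 01-01✓ 01-10✓ 011-0✓ 011-1✓ 0110-✓ 0111-✓ 1-011✓ 1-100✓ 1-101✓ 1-111✓ 10-11✓ 101-1✓ 1010-✓ 11-00✓ 11-01✓ 11-11✓ 110-1✓ 1100-✓ 111-0✓ 111-1✓ 1110-✓ 1111-✓
Round 2: --100✓ --101✓ --111✓ -0-11 -01-1✓ -010-✓ -1-01 -11-0✓ -11-1✓ -110-✓ -111-✓ 0--10 0-1-0✓ 0-1-1✓ 0-10-✓ 0-11-✓ 00-1- 001--✓ 011--✓ 1--11 1-1-1✓ 1-10-✓ 11--1 11-0- 111--✓
Round 3: --1-1 --10- -11-- 0-1--
PIs = {--1-1, --10-, -0-11, -1-01, -11--, 0--10, 0-1--, 00-1-, 1--11, 11--1, 11-0-}
Coverage chart:
  m2: 0--10,00-1-
  m3: -0-11,00-1-
  m4: --10-,0-1--
  m5: --1-1,--10-,0-1--
  m6: 0--10,0-1--,00-1-
  m7: --1-1,-0-11,0-1--,00-1-
  m9: -1-01 ←essential
  m10: 0--10 ←essential
  m12: --10-,-11--,0-1--
  m13: --1-1,--10-,-1-01,-11--,0-1--
  m14: -11--,0--10,0-1--
  m15: --1-1,-11--,0-1--
  m19: -0-11,1--11
  m20: --10- ←essential
  m21: --1-1,--10-
  m23: --1-1,-0-11,1--11
  m24: 11-0- ←essential
  m25: -1-01,11--1,11-0-
  m27: 1--11,11--1
  m28: --10-,-11--,11-0-
  m29: --1-1,--10-,-1-01,-11--,11--1,11-0-
  m30: -11-- ←essential
  m31: --1-1,-11--,1--11,11--1
Essential: --10-, -1-01, -11--, 0--10, 11-0-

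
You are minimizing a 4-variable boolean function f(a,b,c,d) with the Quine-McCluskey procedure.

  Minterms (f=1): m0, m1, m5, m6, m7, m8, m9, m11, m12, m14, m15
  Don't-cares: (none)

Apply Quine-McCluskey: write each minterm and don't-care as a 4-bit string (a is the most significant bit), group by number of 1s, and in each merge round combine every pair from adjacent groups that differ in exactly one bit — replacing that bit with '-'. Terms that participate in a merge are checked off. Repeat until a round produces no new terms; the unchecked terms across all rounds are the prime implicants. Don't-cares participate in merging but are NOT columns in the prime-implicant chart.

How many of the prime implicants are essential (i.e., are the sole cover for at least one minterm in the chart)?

2

size-2^0 implicants → 0000(✓)  0001(✓)  0101(✓)  0110(✓)  0111(✓)  1000(✓)  1001(✓)  1011(✓)  1100(✓)  1110(✓)  1111(✓)
size-2^1 implicants → -000(✓)  -001(✓)  -110(✓)  -111(✓)  0-01  000-(✓)  01-1  011-(✓)  1-00  1-11  10-1  100-(✓)  11-0  111-(✓)
size-2^2 implicants → -00-  -11-
Unchecked terms (primes): -00-, -11-, 0-01, 01-1, 1-00, 1-11, 10-1, 11-0
Minterm coverage:
  m0 ⊆ -00- [E]
  m1 ⊆ -00-,0-01
  m5 ⊆ 0-01,01-1
  m6 ⊆ -11- [E]
  m7 ⊆ -11-,01-1
  m8 ⊆ -00-,1-00
  m9 ⊆ -00-,10-1
  m11 ⊆ 1-11,10-1
  m12 ⊆ 1-00,11-0
  m14 ⊆ -11-,11-0
  m15 ⊆ -11-,1-11
E = {-00-, -11-}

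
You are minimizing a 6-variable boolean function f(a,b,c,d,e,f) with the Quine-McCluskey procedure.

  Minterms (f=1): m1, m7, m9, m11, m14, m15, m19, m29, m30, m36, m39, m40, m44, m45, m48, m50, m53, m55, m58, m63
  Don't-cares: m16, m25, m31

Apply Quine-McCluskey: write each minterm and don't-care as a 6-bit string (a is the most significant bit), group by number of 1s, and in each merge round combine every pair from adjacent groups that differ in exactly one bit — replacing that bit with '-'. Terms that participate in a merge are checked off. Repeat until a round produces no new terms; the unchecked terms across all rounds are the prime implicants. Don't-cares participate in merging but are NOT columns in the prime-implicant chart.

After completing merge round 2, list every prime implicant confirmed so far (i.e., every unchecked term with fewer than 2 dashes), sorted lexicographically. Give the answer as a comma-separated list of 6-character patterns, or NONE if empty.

-00111, -10000, -11111, 0-1001, 00-001, 00-111, 001-11, 0010-1, 010011, 011-01, 0111-1, 1-0111, 10-100, 101-00, 10110-, 11-010, 11-111, 1100-0, 1101-1

Round 0: 000001✓ 000111✓ 001001✓ 001011✓ 001110✓ 001111✓ 010000✓ 010011 011001✓ 011101✓ 011110✓ 011111✓ 100100✓ 100111✓ 101000✓ 101100✓ 101101✓ 110000✓ 110010✓ 110101✓ 110111✓ 111010✓ 111111✓
Round 1: -00111 -10000 -11111 0-1001 0-1110✓ 0-1111✓ 00-001 00-111 001-11 0010-1 00111-✓ 011-01 0111-1 01111-✓ 1-0111 10-100 101-00 10110- 11-010 11-111 1100-0 1101-1
Round 2: 0-111-
PIs = {-00111, -10000, -11111, 0-1001, 0-111-, 00-001, 00-111, 001-11, 0010-1, 010011, 011-01, 0111-1, 1-0111, 10-100, 101-00, 10110-, 11-010, 11-111, 1100-0, 1101-1}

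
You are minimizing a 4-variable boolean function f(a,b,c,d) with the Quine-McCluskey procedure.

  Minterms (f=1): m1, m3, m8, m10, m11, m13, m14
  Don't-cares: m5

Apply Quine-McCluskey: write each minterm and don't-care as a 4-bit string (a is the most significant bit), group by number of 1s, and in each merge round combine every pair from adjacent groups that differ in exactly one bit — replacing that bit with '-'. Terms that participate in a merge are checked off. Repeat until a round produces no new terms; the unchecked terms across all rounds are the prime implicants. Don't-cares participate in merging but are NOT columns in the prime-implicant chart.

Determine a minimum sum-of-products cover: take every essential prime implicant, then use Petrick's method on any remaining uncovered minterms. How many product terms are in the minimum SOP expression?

5

[col 0] 0001*, 0011*, 0101*, 1000*, 1010*, 1011*, 1101*, 1110*
[col 1] -011, -101, 0-01, 00-1, 1-10, 10-0, 101-
Prime implicants: -011, -101, 0-01, 00-1, 1-10, 10-0, 101-
PI chart (minterm → PIs covering it):
  1 | 0-01,00-1
  3 | -011,00-1
  8 | 10-0  (sole → essential)
  10 | 1-10,10-0,101-
  11 | -011,101-
  13 | -101  (sole → essential)
  14 | 1-10  (sole → essential)
Essential prime implicants: -101, 1-10, 10-0
Petrick residual → -011, 0-01
Minimum SOP uses 5 PIs: b'cd + bc'd + a'c'd + acd' + ab'd'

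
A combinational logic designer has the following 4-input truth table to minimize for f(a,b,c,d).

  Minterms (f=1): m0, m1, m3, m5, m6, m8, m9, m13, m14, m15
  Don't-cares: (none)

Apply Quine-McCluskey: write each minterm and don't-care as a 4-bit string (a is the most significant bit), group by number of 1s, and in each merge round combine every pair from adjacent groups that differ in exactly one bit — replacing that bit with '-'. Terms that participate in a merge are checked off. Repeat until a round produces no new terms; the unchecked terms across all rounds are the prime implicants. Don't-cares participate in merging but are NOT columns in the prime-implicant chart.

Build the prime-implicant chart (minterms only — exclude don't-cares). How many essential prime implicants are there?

Round 0: 0000✓ 0001✓ 0011✓ 0101✓ 0110✓ 1000✓ 1001✓ 1101✓ 1110✓ 1111✓
Round 1: -000✓ -001✓ -101✓ -110 0-01✓ 00-1 000-✓ 1-01✓ 100-✓ 11-1 111-
Round 2: --01 -00-
PIs = {--01, -00-, -110, 00-1, 11-1, 111-}
Coverage chart:
  m0: -00- ←essential
  m1: --01,-00-,00-1
  m3: 00-1 ←essential
  m5: --01 ←essential
  m6: -110 ←essential
  m8: -00- ←essential
  m9: --01,-00-
  m13: --01,11-1
  m14: -110,111-
  m15: 11-1,111-
Essential: --01, -00-, -110, 00-1

4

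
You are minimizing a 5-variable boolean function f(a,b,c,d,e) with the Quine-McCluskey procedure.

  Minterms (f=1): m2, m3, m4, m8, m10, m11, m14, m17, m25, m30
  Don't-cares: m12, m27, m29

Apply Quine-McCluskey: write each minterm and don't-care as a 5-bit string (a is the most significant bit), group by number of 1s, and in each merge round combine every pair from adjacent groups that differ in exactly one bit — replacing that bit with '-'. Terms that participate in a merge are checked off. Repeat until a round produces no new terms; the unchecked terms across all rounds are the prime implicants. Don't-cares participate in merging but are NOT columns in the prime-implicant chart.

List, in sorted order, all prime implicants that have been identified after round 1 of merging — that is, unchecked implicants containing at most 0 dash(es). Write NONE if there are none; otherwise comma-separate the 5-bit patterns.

Round 0: 00010✓ 00011✓ 00100✓ 01000✓ 01010✓ 01011✓ 01100✓ 01110✓ 10001✓ 11001✓ 11011✓ 11101✓ 11110✓
Round 1: -1011 -1110 0-010✓ 0-011✓ 0-100 0001-✓ 01-00✓ 01-10✓ 010-0✓ 0101-✓ 011-0✓ 1-001 11-01 110-1
Round 2: 0-01- 01--0
PIs = {-1011, -1110, 0-01-, 0-100, 01--0, 1-001, 11-01, 110-1}

NONE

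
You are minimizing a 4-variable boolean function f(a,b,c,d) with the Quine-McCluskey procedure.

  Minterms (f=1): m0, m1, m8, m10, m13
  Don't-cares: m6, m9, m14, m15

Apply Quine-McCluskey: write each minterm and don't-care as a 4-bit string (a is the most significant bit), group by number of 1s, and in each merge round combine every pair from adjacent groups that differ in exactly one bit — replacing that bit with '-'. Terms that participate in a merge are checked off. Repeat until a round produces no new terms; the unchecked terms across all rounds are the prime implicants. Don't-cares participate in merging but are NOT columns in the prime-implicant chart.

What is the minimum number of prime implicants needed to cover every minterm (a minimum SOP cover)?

3

[col 0] 0000*, 0001*, 0110*, 1000*, 1001*, 1010*, 1101*, 1110*, 1111*
[col 1] -000*, -001*, -110, 000-*, 1-01, 1-10, 10-0, 100-*, 11-1, 111-
[col 2] -00-
Prime implicants: -00-, -110, 1-01, 1-10, 10-0, 11-1, 111-
PI chart (minterm → PIs covering it):
  0 | -00-  (sole → essential)
  1 | -00-  (sole → essential)
  8 | -00-,10-0
  10 | 1-10,10-0
  13 | 1-01,11-1
Essential prime implicants: -00-
Petrick residual → 1-01, 1-10
Minimum SOP uses 3 PIs: b'c' + ac'd + acd'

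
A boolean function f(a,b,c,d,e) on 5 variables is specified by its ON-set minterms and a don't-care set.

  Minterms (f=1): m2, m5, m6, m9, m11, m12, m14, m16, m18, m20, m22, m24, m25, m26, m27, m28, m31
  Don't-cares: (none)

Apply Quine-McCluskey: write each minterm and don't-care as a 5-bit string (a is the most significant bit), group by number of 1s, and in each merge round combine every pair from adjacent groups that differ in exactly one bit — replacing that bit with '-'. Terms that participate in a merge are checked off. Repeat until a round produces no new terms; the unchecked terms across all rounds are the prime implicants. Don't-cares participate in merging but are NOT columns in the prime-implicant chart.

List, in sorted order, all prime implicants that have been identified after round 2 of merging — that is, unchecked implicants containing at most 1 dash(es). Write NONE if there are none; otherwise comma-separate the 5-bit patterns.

-1100, 0-110, 00101, 011-0, 11-11

size-2^0 implicants → 00010(✓)  00101  00110(✓)  01001(✓)  01011(✓)  01100(✓)  01110(✓)  10000(✓)  10010(✓)  10100(✓)  10110(✓)  11000(✓)  11001(✓)  11010(✓)  11011(✓)  11100(✓)  11111(✓)
size-2^1 implicants → -0010(✓)  -0110(✓)  -1001(✓)  -1011(✓)  -1100  0-110  00-10(✓)  010-1(✓)  011-0  1-000(✓)  1-010(✓)  1-100(✓)  10-00(✓)  10-10(✓)  100-0(✓)  101-0(✓)  11-00(✓)  11-11  110-0(✓)  110-1(✓)  1100-(✓)  1101-(✓)
size-2^2 implicants → -0-10  -10-1  1--00  1-0-0  10--0  110--
Unchecked terms (primes): -0-10, -10-1, -1100, 0-110, 00101, 011-0, 1--00, 1-0-0, 10--0, 11-11, 110--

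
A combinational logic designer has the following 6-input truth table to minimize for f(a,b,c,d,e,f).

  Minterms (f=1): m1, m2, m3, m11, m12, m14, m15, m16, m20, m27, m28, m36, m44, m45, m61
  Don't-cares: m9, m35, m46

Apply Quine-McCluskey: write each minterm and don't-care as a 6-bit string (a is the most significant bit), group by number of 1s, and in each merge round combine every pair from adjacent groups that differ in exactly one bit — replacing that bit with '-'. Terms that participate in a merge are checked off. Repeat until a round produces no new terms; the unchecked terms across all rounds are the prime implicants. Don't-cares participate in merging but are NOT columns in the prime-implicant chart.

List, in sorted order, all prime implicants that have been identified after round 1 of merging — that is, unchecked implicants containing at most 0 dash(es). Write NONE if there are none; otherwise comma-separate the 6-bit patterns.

NONE

size-2^0 implicants → 000001(✓)  000010(✓)  000011(✓)  001001(✓)  001011(✓)  001100(✓)  001110(✓)  001111(✓)  010000(✓)  010100(✓)  011011(✓)  011100(✓)  100011(✓)  100100(✓)  101100(✓)  101101(✓)  101110(✓)  111101(✓)
size-2^1 implicants → -00011  -01100(✓)  -01110(✓)  0-1011  0-1100  00-001(✓)  00-011(✓)  0000-1(✓)  00001-  001-11  0010-1(✓)  0011-0(✓)  00111-  01-100  010-00  1-1101  10-100  1011-0(✓)  10110-
size-2^2 implicants → -011-0  00-0-1
Unchecked terms (primes): -00011, -011-0, 0-1011, 0-1100, 00-0-1, 00001-, 001-11, 00111-, 01-100, 010-00, 1-1101, 10-100, 10110-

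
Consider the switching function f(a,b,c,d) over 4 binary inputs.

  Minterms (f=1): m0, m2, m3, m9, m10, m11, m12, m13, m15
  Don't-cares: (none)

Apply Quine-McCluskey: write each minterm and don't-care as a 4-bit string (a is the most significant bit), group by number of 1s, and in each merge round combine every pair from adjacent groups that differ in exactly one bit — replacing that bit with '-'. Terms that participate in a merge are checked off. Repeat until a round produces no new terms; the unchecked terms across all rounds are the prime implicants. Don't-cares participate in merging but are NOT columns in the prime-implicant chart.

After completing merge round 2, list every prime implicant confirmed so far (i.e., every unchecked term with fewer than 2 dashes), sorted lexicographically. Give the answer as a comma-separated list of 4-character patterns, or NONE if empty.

00-0, 110-

Round 0: 0000✓ 0010✓ 0011✓ 1001✓ 1010✓ 1011✓ 1100✓ 1101✓ 1111✓
Round 1: -010✓ -011✓ 00-0 001-✓ 1-01✓ 1-11✓ 10-1✓ 101-✓ 11-1✓ 110-
Round 2: -01- 1--1
PIs = {-01-, 00-0, 1--1, 110-}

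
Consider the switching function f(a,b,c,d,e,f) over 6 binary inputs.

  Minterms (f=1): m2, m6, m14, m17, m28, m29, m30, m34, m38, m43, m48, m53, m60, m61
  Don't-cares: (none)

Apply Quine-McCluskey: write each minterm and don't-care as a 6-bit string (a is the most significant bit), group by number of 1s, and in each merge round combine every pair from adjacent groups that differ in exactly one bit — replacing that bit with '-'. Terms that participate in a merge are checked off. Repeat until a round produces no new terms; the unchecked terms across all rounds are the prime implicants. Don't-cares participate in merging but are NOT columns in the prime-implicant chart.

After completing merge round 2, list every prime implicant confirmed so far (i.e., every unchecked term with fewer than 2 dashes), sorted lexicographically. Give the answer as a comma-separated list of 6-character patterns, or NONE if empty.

0-1110, 00-110, 010001, 0111-0, 101011, 11-101, 110000

Round 0: 000010✓ 000110✓ 001110✓ 010001 011100✓ 011101✓ 011110✓ 100010✓ 100110✓ 101011 110000 110101✓ 111100✓ 111101✓
Round 1: -00010✓ -00110✓ -11100✓ -11101✓ 0-1110 00-110 000-10✓ 0111-0 01110-✓ 100-10✓ 11-101 11110-✓
Round 2: -00-10 -1110-
PIs = {-00-10, -1110-, 0-1110, 00-110, 010001, 0111-0, 101011, 11-101, 110000}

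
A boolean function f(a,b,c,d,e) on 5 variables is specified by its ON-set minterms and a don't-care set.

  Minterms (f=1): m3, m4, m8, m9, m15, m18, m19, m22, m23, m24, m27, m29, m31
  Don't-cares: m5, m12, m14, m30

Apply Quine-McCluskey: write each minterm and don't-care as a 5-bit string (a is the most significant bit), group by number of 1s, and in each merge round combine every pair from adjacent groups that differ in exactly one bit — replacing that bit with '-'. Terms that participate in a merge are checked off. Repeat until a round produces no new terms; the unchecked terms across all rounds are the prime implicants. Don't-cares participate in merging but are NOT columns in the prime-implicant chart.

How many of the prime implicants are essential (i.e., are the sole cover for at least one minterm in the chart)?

Round 0: 00011✓ 00100✓ 00101✓ 01000✓ 01001✓ 01100✓ 01110✓ 01111✓ 10010✓ 10011✓ 10110✓ 10111✓ 11000✓ 11011✓ 11101✓ 11110✓ 11111✓
Round 1: -0011 -1000 -1110✓ -1111✓ 0-100 0010- 01-00 0100- 011-0 0111-✓ 1-011✓ 1-110✓ 1-111✓ 10-10✓ 10-11✓ 1001-✓ 1011-✓ 11-11✓ 111-1 1111-✓
Round 2: -111- 1--11 1-11- 10-1-
PIs = {-0011, -1000, -111-, 0-100, 0010-, 01-00, 0100-, 011-0, 1--11, 1-11-, 10-1-, 111-1}
Coverage chart:
  m3: -0011 ←essential
  m4: 0-100,0010-
  m8: -1000,01-00,0100-
  m9: 0100- ←essential
  m15: -111- ←essential
  m18: 10-1- ←essential
  m19: -0011,1--11,10-1-
  m22: 1-11-,10-1-
  m23: 1--11,1-11-,10-1-
  m24: -1000 ←essential
  m27: 1--11 ←essential
  m29: 111-1 ←essential
  m31: -111-,1--11,1-11-,111-1
Essential: -0011, -1000, -111-, 0100-, 1--11, 10-1-, 111-1

7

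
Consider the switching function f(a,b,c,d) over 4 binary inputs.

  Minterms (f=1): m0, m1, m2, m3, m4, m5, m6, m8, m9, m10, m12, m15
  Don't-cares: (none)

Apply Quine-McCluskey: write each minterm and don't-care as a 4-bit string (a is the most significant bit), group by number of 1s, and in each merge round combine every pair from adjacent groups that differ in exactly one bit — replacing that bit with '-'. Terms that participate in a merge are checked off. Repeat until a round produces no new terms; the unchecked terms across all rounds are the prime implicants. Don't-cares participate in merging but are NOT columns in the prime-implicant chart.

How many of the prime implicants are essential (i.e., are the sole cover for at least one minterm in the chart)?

[col 0] 0000*, 0001*, 0010*, 0011*, 0100*, 0101*, 0110*, 1000*, 1001*, 1010*, 1100*, 1111
[col 1] -000*, -001*, -010*, -100*, 0-00*, 0-01*, 0-10*, 00-0*, 00-1*, 000-*, 001-*, 01-0*, 010-*, 1-00*, 10-0*, 100-*
[col 2] --00, -0-0, -00-, 0--0, 0-0-, 00--
Prime implicants: --00, -0-0, -00-, 0--0, 0-0-, 00--, 1111
PI chart (minterm → PIs covering it):
  0 | --00,-0-0,-00-,0--0,0-0-,00--
  1 | -00-,0-0-,00--
  2 | -0-0,0--0,00--
  3 | 00--  (sole → essential)
  4 | --00,0--0,0-0-
  5 | 0-0-  (sole → essential)
  6 | 0--0  (sole → essential)
  8 | --00,-0-0,-00-
  9 | -00-  (sole → essential)
  10 | -0-0  (sole → essential)
  12 | --00  (sole → essential)
  15 | 1111  (sole → essential)
Essential prime implicants: --00, -0-0, -00-, 0--0, 0-0-, 00--, 1111

7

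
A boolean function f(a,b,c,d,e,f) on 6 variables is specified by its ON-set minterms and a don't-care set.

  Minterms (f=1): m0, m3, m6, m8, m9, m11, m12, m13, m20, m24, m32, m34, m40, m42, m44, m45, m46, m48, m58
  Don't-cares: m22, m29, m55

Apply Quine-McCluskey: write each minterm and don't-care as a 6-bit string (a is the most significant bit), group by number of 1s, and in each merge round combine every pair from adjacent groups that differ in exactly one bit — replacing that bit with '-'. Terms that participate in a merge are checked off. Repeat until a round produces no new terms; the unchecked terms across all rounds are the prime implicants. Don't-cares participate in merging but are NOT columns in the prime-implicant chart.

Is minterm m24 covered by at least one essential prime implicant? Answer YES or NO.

[col 0] 000000*, 000011*, 000110*, 001000*, 001001*, 001011*, 001100*, 001101*, 010100*, 010110*, 011000*, 011101*, 100000*, 100010*, 101000*, 101010*, 101100*, 101101*, 101110*, 110000*, 110111, 111010*
[col 1] -00000*, -01000*, -01100*, -01101*, 0-0110, 0-1000, 0-1101, 00-000*, 00-011, 001-00*, 001-01*, 0010-1, 00100-*, 00110-*, 0101-0, 1-0000, 1-1010, 10-000*, 10-010*, 1000-0*, 101-00*, 101-10*, 1010-0*, 1011-0*, 10110-*
[col 2] -0-000, -01-00, -0110-, 001-0-, 10-0-0, 101--0
Prime implicants: -0-000, -01-00, -0110-, 0-0110, 0-1000, 0-1101, 00-011, 001-0-, 0010-1, 0101-0, 1-0000, 1-1010, 10-0-0, 101--0, 110111
PI chart (minterm → PIs covering it):
  0 | -0-000  (sole → essential)
  3 | 00-011  (sole → essential)
  6 | 0-0110  (sole → essential)
  8 | -0-000,-01-00,0-1000,001-0-
  9 | 001-0-,0010-1
  11 | 00-011,0010-1
  12 | -01-00,-0110-,001-0-
  13 | -0110-,0-1101,001-0-
  20 | 0101-0  (sole → essential)
  24 | 0-1000  (sole → essential)
  32 | -0-000,1-0000,10-0-0
  34 | 10-0-0  (sole → essential)
  40 | -0-000,-01-00,10-0-0,101--0
  42 | 1-1010,10-0-0,101--0
  44 | -01-00,-0110-,101--0
  45 | -0110-  (sole → essential)
  46 | 101--0  (sole → essential)
  48 | 1-0000  (sole → essential)
  58 | 1-1010  (sole → essential)
Essential prime implicants: -0-000, -0110-, 0-0110, 0-1000, 00-011, 0101-0, 1-0000, 1-1010, 10-0-0, 101--0

YES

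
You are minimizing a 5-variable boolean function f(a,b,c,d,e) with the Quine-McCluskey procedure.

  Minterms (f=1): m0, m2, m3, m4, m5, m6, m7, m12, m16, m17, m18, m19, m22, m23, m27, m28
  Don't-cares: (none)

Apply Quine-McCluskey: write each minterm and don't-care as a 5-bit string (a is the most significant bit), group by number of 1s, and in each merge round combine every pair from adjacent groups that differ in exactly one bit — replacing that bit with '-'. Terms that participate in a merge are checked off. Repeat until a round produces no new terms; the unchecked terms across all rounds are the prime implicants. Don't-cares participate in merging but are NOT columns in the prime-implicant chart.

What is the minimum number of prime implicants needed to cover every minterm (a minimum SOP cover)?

6

Round 0: 00000✓ 00010✓ 00011✓ 00100✓ 00101✓ 00110✓ 00111✓ 01100✓ 10000✓ 10001✓ 10010✓ 10011✓ 10110✓ 10111✓ 11011✓ 11100✓
Round 1: -0000✓ -0010✓ -0011✓ -0110✓ -0111✓ -1100 0-100 00-00✓ 00-10✓ 00-11✓ 000-0✓ 0001-✓ 001-0✓ 001-1✓ 0010-✓ 0011-✓ 1-011 10-10✓ 10-11✓ 100-0✓ 100-1✓ 1000-✓ 1001-✓ 1011-✓
Round 2: -0-10✓ -0-11✓ -00-0 -001-✓ -011-✓ 00--0 00-1-✓ 001-- 10-1-✓ 100--
Round 3: -0-1-
PIs = {-0-1-, -00-0, -1100, 0-100, 00--0, 001--, 1-011, 100--}
Coverage chart:
  m0: -00-0,00--0
  m2: -0-1-,-00-0,00--0
  m3: -0-1- ←essential
  m4: 0-100,00--0,001--
  m5: 001-- ←essential
  m6: -0-1-,00--0,001--
  m7: -0-1-,001--
  m12: -1100,0-100
  m16: -00-0,100--
  m17: 100-- ←essential
  m18: -0-1-,-00-0,100--
  m19: -0-1-,1-011,100--
  m22: -0-1- ←essential
  m23: -0-1- ←essential
  m27: 1-011 ←essential
  m28: -1100 ←essential
Essential: -0-1-, -1100, 001--, 1-011, 100--
Petrick residual → -00-0
Min cover (6 terms): b'd + b'c'e' + bcd'e' + a'b'c + ac'de + ab'c'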